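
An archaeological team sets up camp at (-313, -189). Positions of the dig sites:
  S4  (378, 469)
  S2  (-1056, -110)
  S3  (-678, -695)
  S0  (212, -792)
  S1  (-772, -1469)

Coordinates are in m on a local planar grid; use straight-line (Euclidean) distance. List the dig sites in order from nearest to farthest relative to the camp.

S3, S2, S0, S4, S1

Distance from the camp at (-313, -189) to each:
S3 (-678, -695): 623.9 m
S2 (-1056, -110): 747.2 m
S0 (212, -792): 799.5 m
S4 (378, 469): 954.2 m
S1 (-772, -1469): 1359.8 m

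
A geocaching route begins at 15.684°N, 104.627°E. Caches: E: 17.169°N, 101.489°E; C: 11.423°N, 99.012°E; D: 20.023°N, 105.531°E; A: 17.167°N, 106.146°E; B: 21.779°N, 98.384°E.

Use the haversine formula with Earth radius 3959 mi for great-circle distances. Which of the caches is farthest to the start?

B

Distance to each, sorted:
B: 586.5 mi
C: 478.4 mi
D: 305.6 mi
E: 231.9 mi
A: 143.6 mi
The farthest is B at 586.5 mi.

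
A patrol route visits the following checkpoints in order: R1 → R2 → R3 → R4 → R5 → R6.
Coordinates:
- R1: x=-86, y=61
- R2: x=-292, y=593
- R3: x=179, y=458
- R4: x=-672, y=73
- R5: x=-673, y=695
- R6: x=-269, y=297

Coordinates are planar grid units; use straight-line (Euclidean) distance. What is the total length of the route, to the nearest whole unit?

Leg distances:
R1→R2: 570.5  (cumulative 570.5)
R2→R3: 490.0  (cumulative 1060.5)
R3→R4: 934.0  (cumulative 1994.5)
R4→R5: 622.0  (cumulative 2616.5)
R5→R6: 567.1  (cumulative 3183.6)
Total route length ≈ 3184.

3184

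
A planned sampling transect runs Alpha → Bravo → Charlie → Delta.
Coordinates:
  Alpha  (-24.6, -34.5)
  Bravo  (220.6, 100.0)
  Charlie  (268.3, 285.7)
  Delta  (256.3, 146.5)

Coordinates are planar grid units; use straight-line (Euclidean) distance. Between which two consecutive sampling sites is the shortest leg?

Leg distances:
Alpha→Bravo: 279.7
Bravo→Charlie: 191.7
Charlie→Delta: 139.7
The shortest leg is Charlie–Delta at 139.7.

Charlie–Delta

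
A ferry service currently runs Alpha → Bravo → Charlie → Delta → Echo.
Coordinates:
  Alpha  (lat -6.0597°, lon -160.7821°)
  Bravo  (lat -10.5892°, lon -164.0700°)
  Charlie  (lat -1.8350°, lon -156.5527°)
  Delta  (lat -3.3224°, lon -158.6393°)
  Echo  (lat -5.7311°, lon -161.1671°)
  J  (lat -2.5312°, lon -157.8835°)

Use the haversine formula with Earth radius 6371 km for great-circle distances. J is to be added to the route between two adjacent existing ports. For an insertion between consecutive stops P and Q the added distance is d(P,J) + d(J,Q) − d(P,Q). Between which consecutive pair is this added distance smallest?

Added distance for inserting J between each consecutive pair:
Alpha–Bravo: 1013.6 km
Bravo–Charlie: 14.1 km
Charlie–Delta: 3.8 km
Delta–Echo: 243.1 km
Smallest added distance is 3.8 km, inserting between Charlie and Delta.

between Charlie and Delta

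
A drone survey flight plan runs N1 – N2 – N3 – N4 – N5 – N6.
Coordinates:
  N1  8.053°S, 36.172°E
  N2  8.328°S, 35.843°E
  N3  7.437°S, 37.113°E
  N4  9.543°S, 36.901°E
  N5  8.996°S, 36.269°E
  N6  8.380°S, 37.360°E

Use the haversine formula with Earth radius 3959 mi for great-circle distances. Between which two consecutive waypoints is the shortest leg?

N1–N2

Leg distances:
N1→N2: 29.5 mi
N2→N3: 106.5 mi
N3→N4: 146.2 mi
N4→N5: 57.3 mi
N5→N6: 85.8 mi
The shortest leg is N1–N2 at 29.5 mi.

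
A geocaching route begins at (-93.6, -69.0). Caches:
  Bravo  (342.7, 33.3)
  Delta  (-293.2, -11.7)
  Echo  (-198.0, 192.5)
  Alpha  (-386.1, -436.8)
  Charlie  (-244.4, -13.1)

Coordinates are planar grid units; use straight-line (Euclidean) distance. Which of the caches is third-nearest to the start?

Echo

Distances from the start ((-93.6, -69.0)):
Charlie: 160.8
Delta: 207.7
Echo: 281.6
Bravo: 448.1
Alpha: 469.9
The third-nearest is Echo at 281.6.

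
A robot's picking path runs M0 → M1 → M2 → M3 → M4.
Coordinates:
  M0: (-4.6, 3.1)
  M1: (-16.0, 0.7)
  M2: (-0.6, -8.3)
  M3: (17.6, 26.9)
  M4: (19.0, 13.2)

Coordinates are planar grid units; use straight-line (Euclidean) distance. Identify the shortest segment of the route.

M0–M1

Leg distances:
M0→M1: 11.6
M1→M2: 17.8
M2→M3: 39.6
M3→M4: 13.8
The shortest leg is M0–M1 at 11.6.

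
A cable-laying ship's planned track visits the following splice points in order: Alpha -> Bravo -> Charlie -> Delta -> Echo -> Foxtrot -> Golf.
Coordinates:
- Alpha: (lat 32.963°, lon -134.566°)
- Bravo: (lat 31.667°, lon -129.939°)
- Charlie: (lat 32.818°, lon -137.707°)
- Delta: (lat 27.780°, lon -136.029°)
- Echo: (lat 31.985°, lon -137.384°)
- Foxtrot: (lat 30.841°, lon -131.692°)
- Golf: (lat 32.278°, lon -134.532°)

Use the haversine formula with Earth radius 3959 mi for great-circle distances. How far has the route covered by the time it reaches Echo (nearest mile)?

1409 mi

Leg distances:
Alpha→Bravo: 284.6 mi  (cumulative 284.6 mi)
Bravo→Charlie: 460.8 mi  (cumulative 745.4 mi)
Charlie→Delta: 362.2 mi  (cumulative 1107.6 mi)
Delta→Echo: 301.7 mi  (cumulative 1409.3 mi)
Cumulative distance at Echo ≈ 1409 mi.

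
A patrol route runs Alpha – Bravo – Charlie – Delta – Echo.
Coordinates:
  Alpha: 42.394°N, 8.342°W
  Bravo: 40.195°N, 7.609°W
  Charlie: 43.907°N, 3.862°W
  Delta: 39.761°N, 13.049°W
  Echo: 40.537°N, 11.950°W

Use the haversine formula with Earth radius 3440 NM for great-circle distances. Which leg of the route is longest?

Leg distances:
Alpha→Bravo: 136.1 NM
Bravo→Charlie: 278.5 NM
Charlie→Delta: 480.1 NM
Delta→Echo: 68.7 NM
The longest leg is Charlie–Delta at 480.1 NM.

Charlie–Delta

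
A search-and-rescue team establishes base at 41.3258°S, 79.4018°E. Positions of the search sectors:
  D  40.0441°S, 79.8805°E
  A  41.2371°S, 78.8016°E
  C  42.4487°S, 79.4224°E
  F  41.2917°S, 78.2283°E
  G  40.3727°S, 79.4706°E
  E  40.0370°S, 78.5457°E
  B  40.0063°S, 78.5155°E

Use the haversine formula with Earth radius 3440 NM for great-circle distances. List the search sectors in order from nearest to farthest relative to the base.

A, F, G, C, D, E, B

Computing each great-circle distance from 41.3258°S, 79.4018°E:
A 41.2371°S, 78.8016°E: 27.6 NM
F 41.2917°S, 78.2283°E: 53.0 NM
G 40.3727°S, 79.4706°E: 57.3 NM
C 42.4487°S, 79.4224°E: 67.4 NM
D 40.0441°S, 79.8805°E: 80.0 NM
E 40.0370°S, 78.5457°E: 86.6 NM
B 40.0063°S, 78.5155°E: 88.9 NM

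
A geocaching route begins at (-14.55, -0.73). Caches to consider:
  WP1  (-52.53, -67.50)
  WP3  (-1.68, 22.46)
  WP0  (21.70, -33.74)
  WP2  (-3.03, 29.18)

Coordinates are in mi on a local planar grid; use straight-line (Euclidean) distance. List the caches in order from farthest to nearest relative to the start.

Distance from the start at (-14.55, -0.73) to each:
WP1 (-52.53, -67.50): 76.8 mi
WP0 (21.70, -33.74): 49.0 mi
WP2 (-3.03, 29.18): 32.1 mi
WP3 (-1.68, 22.46): 26.5 mi

WP1, WP0, WP2, WP3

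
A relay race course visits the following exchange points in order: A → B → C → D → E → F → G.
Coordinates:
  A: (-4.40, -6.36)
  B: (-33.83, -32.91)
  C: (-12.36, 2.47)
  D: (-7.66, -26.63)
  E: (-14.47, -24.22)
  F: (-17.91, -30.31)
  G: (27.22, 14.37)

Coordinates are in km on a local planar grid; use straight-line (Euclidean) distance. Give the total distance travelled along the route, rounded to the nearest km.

Leg distances:
A→B: 39.6 km  (cumulative 39.6 km)
B→C: 41.4 km  (cumulative 81.0 km)
C→D: 29.5 km  (cumulative 110.5 km)
D→E: 7.2 km  (cumulative 117.7 km)
E→F: 7.0 km  (cumulative 124.7 km)
F→G: 63.5 km  (cumulative 188.2 km)
Total route length ≈ 188 km.

188 km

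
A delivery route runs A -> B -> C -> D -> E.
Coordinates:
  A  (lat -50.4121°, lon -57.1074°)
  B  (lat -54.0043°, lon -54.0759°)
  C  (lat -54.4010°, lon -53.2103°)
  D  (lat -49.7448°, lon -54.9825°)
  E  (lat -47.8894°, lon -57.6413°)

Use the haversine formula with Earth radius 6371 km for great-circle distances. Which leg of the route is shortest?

B–C

Leg distances:
A→B: 449.6 km
B→C: 71.5 km
C→D: 531.7 km
D→E: 283.6 km
The shortest leg is B–C at 71.5 km.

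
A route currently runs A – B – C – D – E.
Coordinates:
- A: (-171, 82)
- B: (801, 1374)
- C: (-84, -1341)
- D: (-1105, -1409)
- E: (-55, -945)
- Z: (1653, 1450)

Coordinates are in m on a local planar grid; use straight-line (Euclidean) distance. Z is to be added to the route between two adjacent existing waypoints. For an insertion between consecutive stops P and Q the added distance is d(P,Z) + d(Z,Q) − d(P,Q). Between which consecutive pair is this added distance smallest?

Added distance for inserting Z between each consecutive pair:
A–B: 1518.6 m
B–C: 1287.2 m
C–D: 6236.6 m
D–E: 5766.2 m
Smallest added distance is 1287.2 m, inserting between B and C.

between B and C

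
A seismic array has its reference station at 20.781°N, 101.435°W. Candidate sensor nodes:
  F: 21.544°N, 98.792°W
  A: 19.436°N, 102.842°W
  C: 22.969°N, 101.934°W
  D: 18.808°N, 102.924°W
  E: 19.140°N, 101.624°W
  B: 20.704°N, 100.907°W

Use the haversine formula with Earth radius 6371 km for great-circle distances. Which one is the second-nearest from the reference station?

E

Distance to each, sorted:
B: 55.6 km
E: 183.5 km
A: 209.6 km
C: 248.7 km
D: 269.1 km
F: 286.9 km
The second-nearest is E at 183.5 km.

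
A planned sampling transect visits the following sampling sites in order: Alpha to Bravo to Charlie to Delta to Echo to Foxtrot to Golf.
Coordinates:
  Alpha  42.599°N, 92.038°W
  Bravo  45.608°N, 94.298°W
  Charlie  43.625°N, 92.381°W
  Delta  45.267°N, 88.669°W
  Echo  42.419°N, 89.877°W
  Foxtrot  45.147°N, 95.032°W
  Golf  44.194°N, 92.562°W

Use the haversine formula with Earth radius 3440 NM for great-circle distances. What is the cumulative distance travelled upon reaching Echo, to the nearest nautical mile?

716 NM

Leg distances:
Alpha→Bravo: 205.2 NM  (cumulative 205.2 NM)
Bravo→Charlie: 144.5 NM  (cumulative 349.8 NM)
Charlie→Delta: 187.1 NM  (cumulative 536.9 NM)
Delta→Echo: 178.8 NM  (cumulative 715.7 NM)
Cumulative distance at Echo ≈ 716 NM.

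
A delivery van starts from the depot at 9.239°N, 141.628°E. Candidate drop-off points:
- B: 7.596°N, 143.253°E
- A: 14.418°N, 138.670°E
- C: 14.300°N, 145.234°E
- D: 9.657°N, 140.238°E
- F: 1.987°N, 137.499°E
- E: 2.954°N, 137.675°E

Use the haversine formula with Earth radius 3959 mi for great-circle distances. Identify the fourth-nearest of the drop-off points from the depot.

Distances from the depot (9.239°N, 141.628°E):
D: 99.0 mi
B: 158.8 mi
A: 409.9 mi
C: 426.3 mi
E: 512.1 mi
F: 575.9 mi
The fourth-nearest is C at 426.3 mi.

C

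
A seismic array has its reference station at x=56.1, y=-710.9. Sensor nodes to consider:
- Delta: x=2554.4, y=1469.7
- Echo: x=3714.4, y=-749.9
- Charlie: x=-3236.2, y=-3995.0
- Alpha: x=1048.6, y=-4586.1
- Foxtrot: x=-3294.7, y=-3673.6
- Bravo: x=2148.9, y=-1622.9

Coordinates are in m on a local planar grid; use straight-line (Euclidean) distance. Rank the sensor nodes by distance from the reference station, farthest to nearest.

Distances from the reference station:
Charlie x=-3236.2, y=-3995.0: 4650.2 m
Foxtrot x=-3294.7, y=-3673.6: 4472.7 m
Alpha x=1048.6, y=-4586.1: 4000.3 m
Echo x=3714.4, y=-749.9: 3658.5 m
Delta x=2554.4, y=1469.7: 3316.1 m
Bravo x=2148.9, y=-1622.9: 2282.9 m

Charlie, Foxtrot, Alpha, Echo, Delta, Bravo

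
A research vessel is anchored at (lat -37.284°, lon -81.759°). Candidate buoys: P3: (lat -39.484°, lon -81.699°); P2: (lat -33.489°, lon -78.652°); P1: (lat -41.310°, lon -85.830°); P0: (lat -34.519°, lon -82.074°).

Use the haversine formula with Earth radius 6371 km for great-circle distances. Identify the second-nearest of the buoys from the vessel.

Distance to each, sorted:
P3: 244.7 km
P0: 308.8 km
P2: 507.3 km
P1: 568.3 km
The second-nearest is P0 at 308.8 km.

P0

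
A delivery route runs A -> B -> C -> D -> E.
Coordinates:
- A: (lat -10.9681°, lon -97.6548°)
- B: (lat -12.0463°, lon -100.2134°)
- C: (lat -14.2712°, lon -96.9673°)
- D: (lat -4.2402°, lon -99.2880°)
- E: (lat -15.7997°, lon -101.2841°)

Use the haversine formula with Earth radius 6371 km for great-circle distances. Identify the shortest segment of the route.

A–B

Leg distances:
A→B: 303.5 km
B→C: 429.8 km
C→D: 1144.0 km
D→E: 1303.7 km
The shortest leg is A–B at 303.5 km.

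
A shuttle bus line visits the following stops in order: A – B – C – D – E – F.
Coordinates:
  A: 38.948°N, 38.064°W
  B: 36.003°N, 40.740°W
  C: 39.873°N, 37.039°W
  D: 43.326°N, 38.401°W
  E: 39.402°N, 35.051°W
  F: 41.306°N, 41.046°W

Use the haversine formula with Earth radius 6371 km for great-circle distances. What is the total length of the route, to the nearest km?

Leg distances:
A→B: 403.7 km  (cumulative 403.7 km)
B→C: 538.9 km  (cumulative 942.6 km)
C→D: 400.3 km  (cumulative 1342.9 km)
D→E: 518.1 km  (cumulative 1861.0 km)
E→F: 550.2 km  (cumulative 2411.2 km)
Total route length ≈ 2411 km.

2411 km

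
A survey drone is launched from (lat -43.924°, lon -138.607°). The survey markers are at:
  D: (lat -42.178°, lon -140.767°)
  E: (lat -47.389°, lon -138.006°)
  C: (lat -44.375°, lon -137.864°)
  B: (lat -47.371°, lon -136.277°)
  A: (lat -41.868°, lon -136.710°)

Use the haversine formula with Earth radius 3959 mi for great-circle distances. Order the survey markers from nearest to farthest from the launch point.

C, D, A, E, B

Computing each great-circle distance from (lat -43.924°, lon -138.607°):
C (lat -44.375°, lon -137.864°): 48.3 mi
D (lat -42.178°, lon -140.767°): 162.6 mi
A (lat -41.868°, lon -136.710°): 171.5 mi
E (lat -47.389°, lon -138.006°): 241.2 mi
B (lat -47.371°, lon -136.277°): 263.4 mi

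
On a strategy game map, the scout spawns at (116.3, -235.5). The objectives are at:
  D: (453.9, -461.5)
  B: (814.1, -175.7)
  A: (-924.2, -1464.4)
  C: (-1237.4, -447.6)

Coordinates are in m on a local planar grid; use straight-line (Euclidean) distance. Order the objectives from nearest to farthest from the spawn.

D, B, C, A

Distances from the spawn:
D (453.9, -461.5): 406.3 m
B (814.1, -175.7): 700.4 m
C (-1237.4, -447.6): 1370.2 m
A (-924.2, -1464.4): 1610.2 m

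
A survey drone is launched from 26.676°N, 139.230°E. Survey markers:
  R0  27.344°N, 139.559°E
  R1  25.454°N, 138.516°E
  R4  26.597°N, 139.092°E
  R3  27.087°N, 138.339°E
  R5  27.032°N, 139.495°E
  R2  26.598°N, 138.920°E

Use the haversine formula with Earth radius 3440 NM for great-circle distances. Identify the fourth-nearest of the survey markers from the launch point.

Distances from the launch point (26.676°N, 139.230°E):
R4: 8.8 NM
R2: 17.3 NM
R5: 25.7 NM
R0: 43.8 NM
R3: 53.7 NM
R1: 82.9 NM
The fourth-nearest is R0 at 43.8 NM.

R0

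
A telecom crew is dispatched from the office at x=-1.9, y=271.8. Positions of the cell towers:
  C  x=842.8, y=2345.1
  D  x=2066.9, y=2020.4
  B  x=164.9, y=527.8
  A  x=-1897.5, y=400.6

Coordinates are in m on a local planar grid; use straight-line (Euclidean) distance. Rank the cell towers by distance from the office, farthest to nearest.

D, C, A, B

Computing each straight-line distance from x=-1.9, y=271.8:
D x=2066.9, y=2020.4: 2708.8 m
C x=842.8, y=2345.1: 2238.8 m
A x=-1897.5, y=400.6: 1900.0 m
B x=164.9, y=527.8: 305.5 m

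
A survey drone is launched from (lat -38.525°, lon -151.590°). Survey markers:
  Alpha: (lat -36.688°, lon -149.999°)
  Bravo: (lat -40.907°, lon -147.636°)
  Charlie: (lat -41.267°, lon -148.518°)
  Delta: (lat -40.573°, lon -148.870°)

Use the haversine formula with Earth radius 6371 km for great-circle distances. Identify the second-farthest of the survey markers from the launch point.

Charlie

Distances from the launch point ((lat -38.525°, lon -151.590°)):
Bravo: 429.5 km
Charlie: 402.0 km
Delta: 325.9 km
Alpha: 247.7 km
The second-farthest is Charlie at 402.0 km.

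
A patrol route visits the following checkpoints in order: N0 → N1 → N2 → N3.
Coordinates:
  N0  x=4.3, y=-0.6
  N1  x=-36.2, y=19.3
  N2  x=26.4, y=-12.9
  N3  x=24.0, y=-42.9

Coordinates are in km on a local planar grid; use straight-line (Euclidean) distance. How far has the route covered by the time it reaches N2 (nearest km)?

Leg distances:
N0→N1: 45.1 km  (cumulative 45.1 km)
N1→N2: 70.4 km  (cumulative 115.5 km)
Cumulative distance at N2 ≈ 116 km.

116 km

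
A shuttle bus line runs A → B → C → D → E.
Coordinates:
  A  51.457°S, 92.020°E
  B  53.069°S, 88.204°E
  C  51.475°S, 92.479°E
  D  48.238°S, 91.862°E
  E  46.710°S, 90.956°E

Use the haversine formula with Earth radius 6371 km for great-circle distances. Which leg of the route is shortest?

D–E

Leg distances:
A→B: 315.5 km
B→C: 340.5 km
C→D: 362.6 km
D→E: 183.0 km
The shortest leg is D–E at 183.0 km.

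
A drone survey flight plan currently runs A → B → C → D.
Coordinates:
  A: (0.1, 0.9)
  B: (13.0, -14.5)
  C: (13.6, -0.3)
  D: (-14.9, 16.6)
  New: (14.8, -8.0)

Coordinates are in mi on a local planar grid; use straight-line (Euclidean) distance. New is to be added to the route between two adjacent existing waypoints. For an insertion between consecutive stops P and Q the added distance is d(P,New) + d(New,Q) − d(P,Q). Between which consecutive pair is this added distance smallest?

Added distance for inserting New between each consecutive pair:
A–B: 3.8 mi
B–C: 0.3 mi
C–D: 13.2 mi
Smallest added distance is 0.3 mi, inserting between B and C.

between B and C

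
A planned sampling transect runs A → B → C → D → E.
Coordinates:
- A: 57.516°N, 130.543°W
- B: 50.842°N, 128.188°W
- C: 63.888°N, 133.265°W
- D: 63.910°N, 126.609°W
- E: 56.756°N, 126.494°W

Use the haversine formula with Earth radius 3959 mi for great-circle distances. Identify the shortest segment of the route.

C–D

Leg distances:
A→B: 470.8 mi
B→C: 920.4 mi
C→D: 202.3 mi
D→E: 494.3 mi
The shortest leg is C–D at 202.3 mi.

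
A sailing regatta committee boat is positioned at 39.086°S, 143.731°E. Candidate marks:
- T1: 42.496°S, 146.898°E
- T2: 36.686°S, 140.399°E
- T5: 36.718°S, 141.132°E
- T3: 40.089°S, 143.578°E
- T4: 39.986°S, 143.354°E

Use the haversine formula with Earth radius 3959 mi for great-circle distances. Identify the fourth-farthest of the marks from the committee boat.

Distance to each, sorted:
T1: 288.0 mi
T2: 246.0 mi
T5: 216.4 mi
T3: 69.8 mi
T4: 65.4 mi
The fourth-farthest is T3 at 69.8 mi.

T3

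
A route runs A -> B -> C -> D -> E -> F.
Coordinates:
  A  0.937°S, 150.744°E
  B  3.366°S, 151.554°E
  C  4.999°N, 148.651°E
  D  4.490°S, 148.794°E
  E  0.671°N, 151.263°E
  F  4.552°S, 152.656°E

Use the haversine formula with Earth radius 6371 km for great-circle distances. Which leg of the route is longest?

Leg distances:
A→B: 284.7 km
B→C: 984.5 km
C→D: 1055.2 km
D→E: 636.1 km
E→F: 601.0 km
The longest leg is C–D at 1055.2 km.

C–D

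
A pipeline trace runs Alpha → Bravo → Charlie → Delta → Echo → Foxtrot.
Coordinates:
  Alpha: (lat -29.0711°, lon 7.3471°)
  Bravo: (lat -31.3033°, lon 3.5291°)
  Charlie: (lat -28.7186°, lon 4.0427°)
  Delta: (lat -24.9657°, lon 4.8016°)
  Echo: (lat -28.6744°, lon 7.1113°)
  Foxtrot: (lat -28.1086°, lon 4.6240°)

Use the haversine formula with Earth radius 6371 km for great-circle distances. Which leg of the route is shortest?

Leg distances:
Alpha→Bravo: 443.0 km
Bravo→Charlie: 291.6 km
Charlie→Delta: 424.0 km
Delta→Echo: 471.8 km
Echo→Foxtrot: 251.3 km
The shortest leg is Echo–Foxtrot at 251.3 km.

Echo–Foxtrot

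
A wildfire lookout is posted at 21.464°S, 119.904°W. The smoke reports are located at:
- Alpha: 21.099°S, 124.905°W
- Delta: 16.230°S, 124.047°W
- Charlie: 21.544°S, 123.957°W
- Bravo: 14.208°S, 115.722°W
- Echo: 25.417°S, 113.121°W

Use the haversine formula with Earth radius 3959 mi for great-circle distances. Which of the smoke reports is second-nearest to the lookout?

Alpha

Distance to each, sorted:
Charlie: 260.6 mi
Alpha: 323.0 mi
Delta: 451.8 mi
Echo: 509.3 mi
Bravo: 571.8 mi
The second-nearest is Alpha at 323.0 mi.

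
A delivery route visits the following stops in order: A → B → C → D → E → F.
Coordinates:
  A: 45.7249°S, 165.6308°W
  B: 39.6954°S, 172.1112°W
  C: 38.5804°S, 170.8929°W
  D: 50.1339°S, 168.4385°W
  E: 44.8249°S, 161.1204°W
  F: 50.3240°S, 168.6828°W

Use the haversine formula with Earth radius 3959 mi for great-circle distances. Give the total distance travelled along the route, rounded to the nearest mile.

Leg distances:
A→B: 530.5 mi  (cumulative 530.5 mi)
B→C: 101.0 mi  (cumulative 631.5 mi)
C→D: 807.4 mi  (cumulative 1438.8 mi)
D→E: 500.9 mi  (cumulative 1939.7 mi)
E→F: 517.8 mi  (cumulative 2457.5 mi)
Total route length ≈ 2458 mi.

2458 mi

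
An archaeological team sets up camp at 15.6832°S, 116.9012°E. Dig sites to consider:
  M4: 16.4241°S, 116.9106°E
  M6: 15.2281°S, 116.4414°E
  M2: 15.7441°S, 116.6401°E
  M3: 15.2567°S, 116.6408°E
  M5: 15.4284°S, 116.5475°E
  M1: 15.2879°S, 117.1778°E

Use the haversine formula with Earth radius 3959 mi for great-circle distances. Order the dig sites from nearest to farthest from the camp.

M2, M5, M1, M3, M6, M4

Computing each great-circle distance from 15.6832°S, 116.9012°E:
M2 15.7441°S, 116.6401°E: 17.9 mi
M5 15.4284°S, 116.5475°E: 29.4 mi
M1 15.2879°S, 117.1778°E: 32.9 mi
M3 15.2567°S, 116.6408°E: 34.2 mi
M6 15.2281°S, 116.4414°E: 43.9 mi
M4 16.4241°S, 116.9106°E: 51.2 mi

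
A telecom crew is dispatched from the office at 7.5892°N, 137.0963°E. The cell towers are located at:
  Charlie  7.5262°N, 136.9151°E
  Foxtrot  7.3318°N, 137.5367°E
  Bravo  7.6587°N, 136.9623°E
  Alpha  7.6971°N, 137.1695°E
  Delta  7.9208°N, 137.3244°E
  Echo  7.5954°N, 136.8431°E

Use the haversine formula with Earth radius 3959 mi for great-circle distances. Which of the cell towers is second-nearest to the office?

Bravo

Distances from the office (7.5892°N, 137.0963°E):
Alpha: 9.0 mi
Bravo: 10.4 mi
Charlie: 13.2 mi
Echo: 17.3 mi
Delta: 27.7 mi
Foxtrot: 35.0 mi
The second-nearest is Bravo at 10.4 mi.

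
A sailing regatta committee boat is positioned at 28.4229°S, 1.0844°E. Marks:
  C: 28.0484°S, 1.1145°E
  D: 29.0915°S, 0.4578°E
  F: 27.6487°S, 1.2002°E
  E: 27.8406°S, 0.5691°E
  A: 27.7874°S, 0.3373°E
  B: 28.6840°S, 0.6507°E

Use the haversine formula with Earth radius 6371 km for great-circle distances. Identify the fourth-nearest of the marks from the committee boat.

F

Distance to each, sorted:
C: 41.7 km
B: 51.4 km
E: 82.1 km
F: 86.8 km
D: 96.2 km
A: 101.8 km
The fourth-nearest is F at 86.8 km.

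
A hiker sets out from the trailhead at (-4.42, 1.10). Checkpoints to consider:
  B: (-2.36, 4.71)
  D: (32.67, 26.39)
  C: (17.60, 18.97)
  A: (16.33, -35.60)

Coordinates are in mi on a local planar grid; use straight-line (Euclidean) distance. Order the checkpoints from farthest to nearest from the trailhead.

Distances from the trailhead:
D (32.67, 26.39): 44.9 mi
A (16.33, -35.60): 42.2 mi
C (17.60, 18.97): 28.4 mi
B (-2.36, 4.71): 4.2 mi

D, A, C, B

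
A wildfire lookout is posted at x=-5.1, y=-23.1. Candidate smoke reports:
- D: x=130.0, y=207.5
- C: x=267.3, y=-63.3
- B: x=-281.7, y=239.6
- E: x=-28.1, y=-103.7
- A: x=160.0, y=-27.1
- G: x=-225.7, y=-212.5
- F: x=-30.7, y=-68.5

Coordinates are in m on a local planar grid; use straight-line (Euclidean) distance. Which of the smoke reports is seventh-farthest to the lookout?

F

Distances from the lookout (x=-5.1, y=-23.1):
B: 381.5 m
G: 290.8 m
C: 275.4 m
D: 267.3 m
A: 165.1 m
E: 83.8 m
F: 52.1 m
The seventh-farthest is F at 52.1 m.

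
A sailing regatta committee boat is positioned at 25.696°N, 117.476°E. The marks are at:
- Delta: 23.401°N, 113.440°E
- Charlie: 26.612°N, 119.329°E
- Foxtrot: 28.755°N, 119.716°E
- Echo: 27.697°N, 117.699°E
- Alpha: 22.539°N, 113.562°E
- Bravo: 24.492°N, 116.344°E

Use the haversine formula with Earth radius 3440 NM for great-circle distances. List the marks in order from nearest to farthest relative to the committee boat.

Distances from the committee boat:
Bravo 24.492°N, 116.344°E: 94.9 NM
Charlie 26.612°N, 119.329°E: 114.0 NM
Echo 27.697°N, 117.699°E: 120.7 NM
Foxtrot 28.755°N, 119.716°E: 219.1 NM
Delta 23.401°N, 113.440°E: 259.9 NM
Alpha 22.539°N, 113.562°E: 286.2 NM

Bravo, Charlie, Echo, Foxtrot, Delta, Alpha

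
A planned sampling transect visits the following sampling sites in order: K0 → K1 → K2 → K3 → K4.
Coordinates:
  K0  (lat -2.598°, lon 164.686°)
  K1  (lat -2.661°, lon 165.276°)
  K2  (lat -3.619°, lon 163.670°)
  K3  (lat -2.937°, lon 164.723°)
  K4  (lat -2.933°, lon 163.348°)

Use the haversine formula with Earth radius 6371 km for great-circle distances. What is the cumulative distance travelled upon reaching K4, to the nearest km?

Leg distances:
K0→K1: 65.9 km  (cumulative 65.9 km)
K1→K2: 207.7 km  (cumulative 273.6 km)
K2→K3: 139.3 km  (cumulative 413.0 km)
K3→K4: 152.7 km  (cumulative 565.6 km)
Cumulative distance at K4 ≈ 566 km.

566 km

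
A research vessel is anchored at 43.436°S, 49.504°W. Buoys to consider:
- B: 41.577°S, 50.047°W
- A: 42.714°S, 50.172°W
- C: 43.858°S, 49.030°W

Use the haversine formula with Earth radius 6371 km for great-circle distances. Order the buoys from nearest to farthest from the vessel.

C, A, B

Distances from the vessel:
C 43.858°S, 49.030°W: 60.5 km
A 42.714°S, 50.172°W: 96.9 km
B 41.577°S, 50.047°W: 211.4 km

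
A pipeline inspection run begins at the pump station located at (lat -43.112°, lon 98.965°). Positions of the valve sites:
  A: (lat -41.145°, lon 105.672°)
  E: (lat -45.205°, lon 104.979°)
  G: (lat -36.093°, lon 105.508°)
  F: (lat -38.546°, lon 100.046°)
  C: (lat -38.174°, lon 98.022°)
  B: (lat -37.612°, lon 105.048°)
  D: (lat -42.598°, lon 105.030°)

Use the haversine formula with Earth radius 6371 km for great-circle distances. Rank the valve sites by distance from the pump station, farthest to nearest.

Distances from the pump station:
G (lat -36.093°, lon 105.508°): 960.2 km
B (lat -37.612°, lon 105.048°): 799.3 km
A (lat -41.145°, lon 105.672°): 594.6 km
C (lat -38.174°, lon 98.022°): 554.8 km
E (lat -45.205°, lon 104.979°): 533.0 km
F (lat -38.546°, lon 100.046°): 515.8 km
D (lat -42.598°, lon 105.030°): 497.6 km

G, B, A, C, E, F, D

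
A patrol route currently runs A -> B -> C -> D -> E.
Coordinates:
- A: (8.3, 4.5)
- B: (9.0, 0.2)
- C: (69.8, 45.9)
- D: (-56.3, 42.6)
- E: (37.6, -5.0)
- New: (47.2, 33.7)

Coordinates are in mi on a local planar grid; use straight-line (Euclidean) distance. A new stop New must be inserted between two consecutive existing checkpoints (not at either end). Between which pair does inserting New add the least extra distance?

between B and C

Added distance for inserting New between each consecutive pair:
A–B: 95.1 mi
B–C: 0.4 mi
C–D: 3.4 mi
D–E: 38.5 mi
Smallest added distance is 0.4 mi, inserting between B and C.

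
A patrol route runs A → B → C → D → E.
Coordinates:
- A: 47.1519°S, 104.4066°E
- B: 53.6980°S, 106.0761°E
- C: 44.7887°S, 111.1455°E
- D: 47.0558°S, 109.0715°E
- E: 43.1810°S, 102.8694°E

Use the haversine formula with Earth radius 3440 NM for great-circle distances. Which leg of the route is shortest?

Leg distances:
A→B: 398.1 NM
B→C: 570.3 NM
C→D: 161.3 NM
D→E: 350.7 NM
The shortest leg is C–D at 161.3 NM.

C–D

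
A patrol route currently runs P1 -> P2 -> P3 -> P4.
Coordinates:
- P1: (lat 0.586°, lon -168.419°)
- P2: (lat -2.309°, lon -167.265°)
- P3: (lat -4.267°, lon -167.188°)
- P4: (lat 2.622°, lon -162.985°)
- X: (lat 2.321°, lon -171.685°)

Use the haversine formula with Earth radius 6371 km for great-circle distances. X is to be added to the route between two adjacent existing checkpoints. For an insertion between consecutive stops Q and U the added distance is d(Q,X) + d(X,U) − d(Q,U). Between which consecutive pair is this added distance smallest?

Added distance for inserting X between each consecutive pair:
P1–P2: 776.2 km
P2–P3: 1380.5 km
P3–P4: 956.7 km
Smallest added distance is 776.2 km, inserting between P1 and P2.

between P1 and P2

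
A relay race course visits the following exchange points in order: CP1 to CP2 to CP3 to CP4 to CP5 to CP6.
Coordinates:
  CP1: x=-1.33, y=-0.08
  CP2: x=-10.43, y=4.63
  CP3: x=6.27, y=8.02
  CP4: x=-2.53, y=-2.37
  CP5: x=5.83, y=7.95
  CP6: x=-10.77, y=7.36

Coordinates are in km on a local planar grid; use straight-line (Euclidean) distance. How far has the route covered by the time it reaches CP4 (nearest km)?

41 km

Leg distances:
CP1→CP2: 10.2 km  (cumulative 10.2 km)
CP2→CP3: 17.0 km  (cumulative 27.3 km)
CP3→CP4: 13.6 km  (cumulative 40.9 km)
Cumulative distance at CP4 ≈ 41 km.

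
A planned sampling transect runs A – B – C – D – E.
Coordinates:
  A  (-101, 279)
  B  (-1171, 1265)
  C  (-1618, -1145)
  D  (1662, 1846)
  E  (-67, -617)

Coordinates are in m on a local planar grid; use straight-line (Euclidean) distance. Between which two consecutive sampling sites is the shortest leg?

Leg distances:
A→B: 1455.0 m
B→C: 2451.1 m
C→D: 4439.0 m
D→E: 3009.3 m
The shortest leg is A–B at 1455.0 m.

A–B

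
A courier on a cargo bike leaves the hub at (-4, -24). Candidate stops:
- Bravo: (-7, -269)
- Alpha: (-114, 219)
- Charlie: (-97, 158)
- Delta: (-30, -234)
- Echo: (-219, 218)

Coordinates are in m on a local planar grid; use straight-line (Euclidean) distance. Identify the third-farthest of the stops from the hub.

Bravo

Distance to each, sorted:
Echo: 323.7 m
Alpha: 266.7 m
Bravo: 245.0 m
Delta: 211.6 m
Charlie: 204.4 m
The third-farthest is Bravo at 245.0 m.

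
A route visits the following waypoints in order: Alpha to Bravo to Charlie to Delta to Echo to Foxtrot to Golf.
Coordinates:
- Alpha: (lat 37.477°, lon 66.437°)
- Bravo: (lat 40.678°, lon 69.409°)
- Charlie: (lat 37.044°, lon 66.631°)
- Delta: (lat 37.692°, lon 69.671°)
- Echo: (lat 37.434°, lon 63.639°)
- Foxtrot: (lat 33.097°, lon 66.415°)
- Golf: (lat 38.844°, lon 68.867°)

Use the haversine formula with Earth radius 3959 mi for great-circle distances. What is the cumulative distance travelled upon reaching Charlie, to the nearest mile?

Leg distances:
Alpha→Bravo: 272.6 mi  (cumulative 272.6 mi)
Bravo→Charlie: 292.2 mi  (cumulative 564.8 mi)
Cumulative distance at Charlie ≈ 565 mi.

565 mi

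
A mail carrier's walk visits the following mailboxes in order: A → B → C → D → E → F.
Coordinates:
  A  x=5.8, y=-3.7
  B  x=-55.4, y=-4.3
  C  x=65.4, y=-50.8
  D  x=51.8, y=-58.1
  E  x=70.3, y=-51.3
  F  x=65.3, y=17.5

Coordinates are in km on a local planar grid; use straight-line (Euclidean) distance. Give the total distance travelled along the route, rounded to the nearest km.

Leg distances:
A→B: 61.2 km  (cumulative 61.2 km)
B→C: 129.4 km  (cumulative 190.6 km)
C→D: 15.4 km  (cumulative 206.1 km)
D→E: 19.7 km  (cumulative 225.8 km)
E→F: 69.0 km  (cumulative 294.8 km)
Total route length ≈ 295 km.

295 km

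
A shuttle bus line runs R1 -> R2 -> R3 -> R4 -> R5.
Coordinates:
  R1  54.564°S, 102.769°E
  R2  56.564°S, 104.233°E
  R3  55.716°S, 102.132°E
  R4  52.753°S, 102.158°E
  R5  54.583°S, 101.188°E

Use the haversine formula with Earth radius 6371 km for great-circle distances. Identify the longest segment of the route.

Leg distances:
R1→R2: 240.7 km
R2→R3: 160.7 km
R3→R4: 329.5 km
R4→R5: 213.3 km
The longest leg is R3–R4 at 329.5 km.

R3–R4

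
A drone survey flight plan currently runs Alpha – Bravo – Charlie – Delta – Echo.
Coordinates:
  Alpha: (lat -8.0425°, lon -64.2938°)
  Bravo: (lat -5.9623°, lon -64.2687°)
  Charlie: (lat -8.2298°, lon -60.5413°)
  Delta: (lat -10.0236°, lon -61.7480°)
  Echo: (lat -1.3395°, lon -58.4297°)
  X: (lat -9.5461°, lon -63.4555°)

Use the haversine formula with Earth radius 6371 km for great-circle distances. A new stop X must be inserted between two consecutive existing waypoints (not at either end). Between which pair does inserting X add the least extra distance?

Added distance for inserting X between each consecutive pair:
Alpha–Bravo: 368.0 km
Bravo–Charlie: 278.1 km
Charlie–Delta: 307.1 km
Delta–Echo: 230.0 km
Smallest added distance is 230.0 km, inserting between Delta and Echo.

between Delta and Echo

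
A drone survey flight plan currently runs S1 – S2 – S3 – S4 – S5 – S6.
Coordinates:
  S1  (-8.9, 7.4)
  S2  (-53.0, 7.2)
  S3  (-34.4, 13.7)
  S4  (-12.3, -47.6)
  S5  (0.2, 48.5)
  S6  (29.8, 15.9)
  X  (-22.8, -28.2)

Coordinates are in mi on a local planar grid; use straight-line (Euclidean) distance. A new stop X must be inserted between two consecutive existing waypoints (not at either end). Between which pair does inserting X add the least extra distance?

between S3 and S4

Added distance for inserting X between each consecutive pair:
S1–S2: 40.6 mi
S2–S3: 70.3 mi
S3–S4: 0.4 mi
S4–S5: 5.2 mi
S5–S6: 104.7 mi
Smallest added distance is 0.4 mi, inserting between S3 and S4.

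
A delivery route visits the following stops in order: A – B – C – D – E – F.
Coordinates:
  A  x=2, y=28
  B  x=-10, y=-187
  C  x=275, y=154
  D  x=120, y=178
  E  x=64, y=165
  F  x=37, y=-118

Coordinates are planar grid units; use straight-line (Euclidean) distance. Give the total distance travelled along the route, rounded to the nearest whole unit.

Leg distances:
A→B: 215.3  (cumulative 215.3)
B→C: 444.4  (cumulative 659.8)
C→D: 156.8  (cumulative 816.6)
D→E: 57.5  (cumulative 874.1)
E→F: 284.3  (cumulative 1158.4)
Total route length ≈ 1158.

1158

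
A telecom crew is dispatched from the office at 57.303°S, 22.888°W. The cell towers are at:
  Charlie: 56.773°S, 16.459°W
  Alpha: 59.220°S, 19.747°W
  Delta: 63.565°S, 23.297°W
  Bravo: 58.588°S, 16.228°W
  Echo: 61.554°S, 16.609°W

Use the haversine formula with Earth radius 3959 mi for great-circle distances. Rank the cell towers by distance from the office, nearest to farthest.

Alpha, Charlie, Bravo, Echo, Delta

Distances from the office:
Alpha 59.220°S, 19.747°W: 174.8 mi
Charlie 56.773°S, 16.459°W: 244.4 mi
Bravo 58.588°S, 16.228°W: 259.7 mi
Echo 61.554°S, 16.609°W: 367.0 mi
Delta 63.565°S, 23.297°W: 432.9 mi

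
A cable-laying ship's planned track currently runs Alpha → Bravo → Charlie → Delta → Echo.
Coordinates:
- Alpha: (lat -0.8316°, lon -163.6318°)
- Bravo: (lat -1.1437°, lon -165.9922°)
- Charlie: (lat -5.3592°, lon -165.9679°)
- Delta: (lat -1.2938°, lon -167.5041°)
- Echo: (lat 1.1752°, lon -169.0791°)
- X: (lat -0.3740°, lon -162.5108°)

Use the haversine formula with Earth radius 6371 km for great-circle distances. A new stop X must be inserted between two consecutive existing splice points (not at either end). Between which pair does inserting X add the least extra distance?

Added distance for inserting X between each consecutive pair:
Alpha–Bravo: 266.3 km
Bravo–Charlie: 601.9 km
Charlie–Delta: 755.6 km
Delta–Echo: 989.2 km
Smallest added distance is 266.3 km, inserting between Alpha and Bravo.

between Alpha and Bravo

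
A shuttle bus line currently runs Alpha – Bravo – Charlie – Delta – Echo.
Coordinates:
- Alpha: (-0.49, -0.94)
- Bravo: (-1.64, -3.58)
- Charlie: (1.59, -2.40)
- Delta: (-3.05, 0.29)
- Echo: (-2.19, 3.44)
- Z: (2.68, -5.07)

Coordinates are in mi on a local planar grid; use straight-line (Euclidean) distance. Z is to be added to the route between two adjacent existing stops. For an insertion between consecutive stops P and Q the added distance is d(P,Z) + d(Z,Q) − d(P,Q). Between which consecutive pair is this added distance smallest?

between Bravo and Charlie

Added distance for inserting Z between each consecutive pair:
Alpha–Bravo: 6.9 mi
Bravo–Charlie: 4.0 mi
Charlie–Delta: 5.4 mi
Delta–Echo: 14.4 mi
Smallest added distance is 4.0 mi, inserting between Bravo and Charlie.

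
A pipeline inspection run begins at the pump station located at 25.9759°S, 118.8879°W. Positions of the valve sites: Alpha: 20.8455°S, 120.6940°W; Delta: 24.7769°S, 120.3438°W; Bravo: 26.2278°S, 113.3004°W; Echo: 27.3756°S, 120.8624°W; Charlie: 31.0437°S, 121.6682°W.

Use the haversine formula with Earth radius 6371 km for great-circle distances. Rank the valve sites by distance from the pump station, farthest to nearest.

Distance from the pump station at 25.9759°S, 118.8879°W to each:
Charlie 31.0437°S, 121.6682°W: 625.5 km
Alpha 20.8455°S, 120.6940°W: 599.5 km
Bravo 26.2278°S, 113.3004°W: 558.6 km
Echo 27.3756°S, 120.8624°W: 250.4 km
Delta 24.7769°S, 120.3438°W: 197.9 km

Charlie, Alpha, Bravo, Echo, Delta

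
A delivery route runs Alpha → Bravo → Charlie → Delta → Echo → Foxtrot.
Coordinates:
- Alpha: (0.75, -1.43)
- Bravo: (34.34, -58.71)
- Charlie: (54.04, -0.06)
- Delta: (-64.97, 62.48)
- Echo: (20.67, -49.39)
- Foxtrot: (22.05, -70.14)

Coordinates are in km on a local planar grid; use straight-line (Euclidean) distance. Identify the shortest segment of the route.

Leg distances:
Alpha→Bravo: 66.4 km
Bravo→Charlie: 61.9 km
Charlie→Delta: 134.4 km
Delta→Echo: 140.9 km
Echo→Foxtrot: 20.8 km
The shortest leg is Echo–Foxtrot at 20.8 km.

Echo–Foxtrot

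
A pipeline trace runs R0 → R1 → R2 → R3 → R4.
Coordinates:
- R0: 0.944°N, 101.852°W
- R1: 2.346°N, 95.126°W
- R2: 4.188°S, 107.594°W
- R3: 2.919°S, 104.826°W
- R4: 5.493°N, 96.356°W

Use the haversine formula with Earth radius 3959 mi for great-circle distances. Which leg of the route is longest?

R1–R2

Leg distances:
R0→R1: 474.5 mi
R1→R2: 972.1 mi
R2→R3: 210.1 mi
R3→R4: 824.4 mi
The longest leg is R1–R2 at 972.1 mi.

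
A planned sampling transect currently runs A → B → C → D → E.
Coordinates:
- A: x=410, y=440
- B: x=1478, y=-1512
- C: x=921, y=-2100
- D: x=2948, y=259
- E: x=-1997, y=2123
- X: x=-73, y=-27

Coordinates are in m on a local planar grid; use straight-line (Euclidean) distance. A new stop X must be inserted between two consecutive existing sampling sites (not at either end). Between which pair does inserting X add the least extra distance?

Added distance for inserting X between each consecutive pair:
A–B: 594.1 m
B–C: 3636.3 m
C–D: 2223.3 m
D–E: 635.0 m
Smallest added distance is 594.1 m, inserting between A and B.

between A and B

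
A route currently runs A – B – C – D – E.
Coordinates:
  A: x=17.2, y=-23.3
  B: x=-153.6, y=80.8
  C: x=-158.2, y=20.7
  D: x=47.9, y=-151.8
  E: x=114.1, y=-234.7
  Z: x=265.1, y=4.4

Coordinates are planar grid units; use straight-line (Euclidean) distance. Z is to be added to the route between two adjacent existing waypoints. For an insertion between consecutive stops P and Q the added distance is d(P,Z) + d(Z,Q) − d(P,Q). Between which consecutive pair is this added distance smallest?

Added distance for inserting Z between each consecutive pair:
A–B: 475.0
B–C: 789.0
C–D: 422.4
D–E: 444.2
Smallest added distance is 422.4, inserting between C and D.

between C and D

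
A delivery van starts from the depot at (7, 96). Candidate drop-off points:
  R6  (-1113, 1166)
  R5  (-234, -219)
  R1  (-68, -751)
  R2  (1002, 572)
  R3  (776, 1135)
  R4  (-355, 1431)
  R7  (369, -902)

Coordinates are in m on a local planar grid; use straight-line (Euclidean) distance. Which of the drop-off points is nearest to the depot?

Distance to each, sorted:
R5: 396.6 m
R1: 850.3 m
R7: 1061.6 m
R2: 1103.0 m
R3: 1292.6 m
R4: 1383.2 m
R6: 1549.0 m
The nearest is R5 at 396.6 m.

R5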